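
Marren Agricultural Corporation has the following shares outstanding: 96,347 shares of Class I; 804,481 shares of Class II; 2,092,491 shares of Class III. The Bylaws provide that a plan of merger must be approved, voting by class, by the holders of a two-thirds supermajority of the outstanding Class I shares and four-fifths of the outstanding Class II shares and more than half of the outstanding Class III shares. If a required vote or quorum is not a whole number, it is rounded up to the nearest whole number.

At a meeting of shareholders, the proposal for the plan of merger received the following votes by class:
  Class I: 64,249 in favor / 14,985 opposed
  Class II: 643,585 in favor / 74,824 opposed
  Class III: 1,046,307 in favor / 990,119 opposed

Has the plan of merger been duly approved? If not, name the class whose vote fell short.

Class I: 2/3 of 96347 = 64231.33, rounded up to 64232; 64,232 required, 64,249 in favor — approved.
Class II: 4/5 of 804481 = 643584.80, rounded up to 643585; 643,585 required, 643,585 in favor — approved.
Class III: a majority of 2092491 is 1046246; 1,046,246 required, 1,046,307 in favor — approved.

Approved — every class gave the required vote.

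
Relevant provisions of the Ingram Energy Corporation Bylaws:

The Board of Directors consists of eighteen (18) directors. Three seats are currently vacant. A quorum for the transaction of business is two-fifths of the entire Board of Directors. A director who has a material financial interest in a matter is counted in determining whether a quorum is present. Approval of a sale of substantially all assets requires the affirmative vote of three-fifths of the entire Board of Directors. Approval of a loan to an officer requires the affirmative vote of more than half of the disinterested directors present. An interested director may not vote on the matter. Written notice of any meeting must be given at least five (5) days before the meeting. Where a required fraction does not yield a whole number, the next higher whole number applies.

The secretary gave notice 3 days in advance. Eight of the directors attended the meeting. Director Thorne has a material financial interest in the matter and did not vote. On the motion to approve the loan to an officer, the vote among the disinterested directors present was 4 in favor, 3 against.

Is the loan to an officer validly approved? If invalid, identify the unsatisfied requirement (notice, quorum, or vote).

Notice: 3 days given; 5 required (3 < 5). Not satisfied.
Quorum: 8 present (interested directors count toward quorum); quorum is 8. Satisfied.
Vote: the loan to an officer requires a majority of the disinterested directors present (8 − 1 = 7). A majority of 7 is 4, so 4 affirmative votes are needed; 4 voted in favor. Satisfied.

Invalid — notice requirement not satisfied.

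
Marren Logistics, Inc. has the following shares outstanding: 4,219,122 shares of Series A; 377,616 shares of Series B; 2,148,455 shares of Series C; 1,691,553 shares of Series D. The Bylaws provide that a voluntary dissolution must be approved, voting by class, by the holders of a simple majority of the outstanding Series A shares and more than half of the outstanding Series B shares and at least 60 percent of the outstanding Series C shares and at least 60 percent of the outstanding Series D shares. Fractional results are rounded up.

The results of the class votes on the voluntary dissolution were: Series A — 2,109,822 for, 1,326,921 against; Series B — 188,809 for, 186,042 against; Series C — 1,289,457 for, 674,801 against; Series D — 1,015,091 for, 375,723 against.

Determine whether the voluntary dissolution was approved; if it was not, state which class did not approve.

Series A: a majority of 4219122 is 2109562; 2,109,562 required, 2,109,822 in favor — approved.
Series B: a majority of 377616 is 188809; 188,809 required, 188,809 in favor — approved.
Series C: 3/5 of 2148455 = 1289073; 1,289,073 required, 1,289,457 in favor — approved.
Series D: 3/5 of 1691553 = 1014931.80, rounded up to 1014932; 1,014,932 required, 1,015,091 in favor — approved.

Approved — every class gave the required vote.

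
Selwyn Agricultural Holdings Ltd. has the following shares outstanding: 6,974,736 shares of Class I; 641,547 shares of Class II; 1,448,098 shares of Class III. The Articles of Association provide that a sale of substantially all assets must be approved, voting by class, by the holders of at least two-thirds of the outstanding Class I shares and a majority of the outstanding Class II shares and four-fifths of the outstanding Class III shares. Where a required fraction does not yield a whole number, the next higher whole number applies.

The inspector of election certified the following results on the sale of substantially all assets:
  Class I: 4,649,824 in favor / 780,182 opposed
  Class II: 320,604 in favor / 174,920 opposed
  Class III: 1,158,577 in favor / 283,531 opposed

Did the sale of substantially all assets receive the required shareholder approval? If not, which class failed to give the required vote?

Not approved — the Class II shares did not give the required vote.

Class I: 2/3 of 6974736 = 4649824; 4,649,824 required, 4,649,824 in favor — approved.
Class II: a majority of 641547 is 320774; 320,774 required, 320,604 in favor — not approved.
Class III: 4/5 of 1448098 = 1158478.40, rounded up to 1158479; 1,158,479 required, 1,158,577 in favor — approved.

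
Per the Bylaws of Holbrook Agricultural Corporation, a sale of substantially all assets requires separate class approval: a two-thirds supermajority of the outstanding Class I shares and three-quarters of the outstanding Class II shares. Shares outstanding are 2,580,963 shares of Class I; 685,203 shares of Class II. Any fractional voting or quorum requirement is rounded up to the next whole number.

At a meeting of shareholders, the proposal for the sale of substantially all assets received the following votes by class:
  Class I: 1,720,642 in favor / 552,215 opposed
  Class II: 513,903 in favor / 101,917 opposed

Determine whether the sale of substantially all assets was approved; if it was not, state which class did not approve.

Class I: 2/3 of 2580963 = 1720642; 1,720,642 required, 1,720,642 in favor — approved.
Class II: 3/4 of 685203 = 513902.25, rounded up to 513903; 513,903 required, 513,903 in favor — approved.

Approved — every class gave the required vote.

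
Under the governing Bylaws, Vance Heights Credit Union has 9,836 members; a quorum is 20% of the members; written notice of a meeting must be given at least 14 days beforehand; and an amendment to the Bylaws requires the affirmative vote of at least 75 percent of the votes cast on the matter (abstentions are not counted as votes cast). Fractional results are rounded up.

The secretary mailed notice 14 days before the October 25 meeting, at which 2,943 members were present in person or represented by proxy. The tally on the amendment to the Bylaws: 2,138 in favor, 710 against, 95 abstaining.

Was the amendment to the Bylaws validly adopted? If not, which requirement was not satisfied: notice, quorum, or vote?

Valid — all requirements satisfied.

Notice: 14 days given; 14 required. Satisfied.
Quorum: 20% of 9,836 = 1,967.20, rounded up to 1,968; 2,943 present. Satisfied.
Vote: requires three-fourths of the votes cast (2,943 − 95 abstaining = 2,848); 3/4 of 2848 = 2136, so 2,136 needed; 2,138 in favor. Satisfied.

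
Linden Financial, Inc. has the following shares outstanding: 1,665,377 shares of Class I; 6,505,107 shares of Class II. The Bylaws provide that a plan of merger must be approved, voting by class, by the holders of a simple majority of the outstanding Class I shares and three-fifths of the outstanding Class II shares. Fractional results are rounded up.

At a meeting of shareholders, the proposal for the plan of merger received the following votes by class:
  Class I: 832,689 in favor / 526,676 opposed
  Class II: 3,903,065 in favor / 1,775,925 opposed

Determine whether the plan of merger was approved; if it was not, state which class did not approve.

Class I: a majority of 1665377 is 832689; 832,689 required, 832,689 in favor — approved.
Class II: 3/5 of 6505107 = 3903064.20, rounded up to 3903065; 3,903,065 required, 3,903,065 in favor — approved.

Approved — every class gave the required vote.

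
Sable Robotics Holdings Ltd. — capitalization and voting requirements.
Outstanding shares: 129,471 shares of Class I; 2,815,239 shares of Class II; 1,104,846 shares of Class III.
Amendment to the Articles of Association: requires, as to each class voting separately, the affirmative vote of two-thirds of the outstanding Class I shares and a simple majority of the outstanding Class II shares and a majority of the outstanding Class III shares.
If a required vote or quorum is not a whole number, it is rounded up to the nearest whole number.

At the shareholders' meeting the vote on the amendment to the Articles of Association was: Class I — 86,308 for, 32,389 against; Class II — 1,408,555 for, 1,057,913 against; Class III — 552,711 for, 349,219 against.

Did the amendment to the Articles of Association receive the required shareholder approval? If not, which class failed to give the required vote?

Class I: 2/3 of 129471 = 86314; 86,314 required, 86,308 in favor — not approved.
Class II: a majority of 2815239 is 1407620; 1,407,620 required, 1,408,555 in favor — approved.
Class III: a majority of 1104846 is 552424; 552,424 required, 552,711 in favor — approved.

Not approved — the Class I shares did not give the required vote.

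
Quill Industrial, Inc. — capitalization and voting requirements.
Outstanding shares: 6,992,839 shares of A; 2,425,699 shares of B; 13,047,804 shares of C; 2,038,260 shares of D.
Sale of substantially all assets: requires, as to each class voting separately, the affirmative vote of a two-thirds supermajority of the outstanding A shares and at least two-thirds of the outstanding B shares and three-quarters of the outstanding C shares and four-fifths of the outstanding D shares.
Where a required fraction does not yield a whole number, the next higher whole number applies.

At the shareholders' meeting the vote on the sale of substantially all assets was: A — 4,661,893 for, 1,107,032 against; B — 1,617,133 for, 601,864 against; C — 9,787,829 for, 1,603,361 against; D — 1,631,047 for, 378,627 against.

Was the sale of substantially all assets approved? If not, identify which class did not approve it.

Approved — every class gave the required vote.

A: 2/3 of 6992839 = 4661892.67, rounded up to 4661893; 4,661,893 required, 4,661,893 in favor — approved.
B: 2/3 of 2425699 = 1617132.67, rounded up to 1617133; 1,617,133 required, 1,617,133 in favor — approved.
C: 3/4 of 13047804 = 9785853; 9,785,853 required, 9,787,829 in favor — approved.
D: 4/5 of 2038260 = 1630608; 1,630,608 required, 1,631,047 in favor — approved.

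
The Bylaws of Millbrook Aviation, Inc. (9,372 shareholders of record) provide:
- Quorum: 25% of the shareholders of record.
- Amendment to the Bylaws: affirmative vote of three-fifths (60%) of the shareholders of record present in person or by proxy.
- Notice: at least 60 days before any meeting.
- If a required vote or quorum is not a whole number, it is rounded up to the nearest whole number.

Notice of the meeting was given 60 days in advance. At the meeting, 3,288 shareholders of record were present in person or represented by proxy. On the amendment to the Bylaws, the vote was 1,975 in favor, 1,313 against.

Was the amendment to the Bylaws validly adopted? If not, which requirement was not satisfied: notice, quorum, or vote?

Valid — all requirements satisfied.

Notice: 60 days given; 60 required. Satisfied.
Quorum: 25% of 9,372 = 2,343; 3,288 present. Satisfied.
Vote: requires three-fifths of those present (3,288); 3/5 of 3288 = 1972.80, rounded up to 1973, so 1,973 needed; 1,975 in favor. Satisfied.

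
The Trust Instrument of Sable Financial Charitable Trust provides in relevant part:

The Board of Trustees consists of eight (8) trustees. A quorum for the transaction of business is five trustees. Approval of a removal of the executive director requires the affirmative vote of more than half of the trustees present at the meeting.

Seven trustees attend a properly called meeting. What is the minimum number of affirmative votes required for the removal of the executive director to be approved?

The removal of the executive director requires a majority of the trustees present (7).
A majority of 7 is 4.

4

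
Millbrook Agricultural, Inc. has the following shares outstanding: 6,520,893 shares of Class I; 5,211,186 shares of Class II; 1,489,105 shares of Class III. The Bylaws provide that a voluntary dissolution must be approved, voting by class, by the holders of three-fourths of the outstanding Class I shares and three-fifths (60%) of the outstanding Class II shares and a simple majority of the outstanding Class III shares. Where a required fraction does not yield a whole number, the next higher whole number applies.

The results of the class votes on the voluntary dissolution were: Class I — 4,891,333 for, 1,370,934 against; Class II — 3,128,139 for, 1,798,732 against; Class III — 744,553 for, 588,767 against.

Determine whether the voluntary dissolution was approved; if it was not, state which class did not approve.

Approved — every class gave the required vote.

Class I: 3/4 of 6520893 = 4890669.75, rounded up to 4890670; 4,890,670 required, 4,891,333 in favor — approved.
Class II: 3/5 of 5211186 = 3126711.60, rounded up to 3126712; 3,126,712 required, 3,128,139 in favor — approved.
Class III: a majority of 1489105 is 744553; 744,553 required, 744,553 in favor — approved.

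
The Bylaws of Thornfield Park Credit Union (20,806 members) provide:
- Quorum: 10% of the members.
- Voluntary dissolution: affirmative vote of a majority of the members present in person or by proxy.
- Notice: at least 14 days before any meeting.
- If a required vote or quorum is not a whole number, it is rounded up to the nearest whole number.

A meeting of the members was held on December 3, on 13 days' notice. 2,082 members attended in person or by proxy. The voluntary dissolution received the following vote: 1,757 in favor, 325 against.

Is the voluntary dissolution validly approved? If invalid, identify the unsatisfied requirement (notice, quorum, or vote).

Notice: 13 days given; 14 required. Not satisfied.
Quorum: 10% of 20,806 = 2,080.60, rounded up to 2,081; 2,082 present. Satisfied.
Vote: requires a majority of those present (2,082); a majority of 2082 is 1042, so 1,042 needed; 1,757 in favor. Satisfied.

Invalid — notice requirement not satisfied.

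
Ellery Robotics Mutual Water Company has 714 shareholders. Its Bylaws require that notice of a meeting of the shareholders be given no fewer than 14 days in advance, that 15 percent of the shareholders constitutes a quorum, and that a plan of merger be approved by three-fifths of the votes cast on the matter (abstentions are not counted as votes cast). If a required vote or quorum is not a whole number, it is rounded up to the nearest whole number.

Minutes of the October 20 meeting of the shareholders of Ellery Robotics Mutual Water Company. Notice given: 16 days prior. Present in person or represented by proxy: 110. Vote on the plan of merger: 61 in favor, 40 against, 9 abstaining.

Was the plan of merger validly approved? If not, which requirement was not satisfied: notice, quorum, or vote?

Valid — all requirements satisfied.

Notice: 16 days given; 14 required. Satisfied.
Quorum: 15% of 714 = 107.10, rounded up to 108; 110 present. Satisfied.
Vote: requires three-fifths of the votes cast (110 − 9 abstaining = 101); 3/5 of 101 = 60.60, rounded up to 61, so 61 needed; 61 in favor. Satisfied.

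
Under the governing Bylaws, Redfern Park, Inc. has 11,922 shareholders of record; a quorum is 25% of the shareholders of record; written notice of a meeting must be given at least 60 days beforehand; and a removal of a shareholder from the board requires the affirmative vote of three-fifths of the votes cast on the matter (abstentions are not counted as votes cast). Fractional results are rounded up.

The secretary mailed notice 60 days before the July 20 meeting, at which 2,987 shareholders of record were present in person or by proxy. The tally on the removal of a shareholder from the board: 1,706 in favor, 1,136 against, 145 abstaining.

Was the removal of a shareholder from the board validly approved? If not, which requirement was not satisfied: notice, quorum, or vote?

Valid — all requirements satisfied.

Notice: 60 days given; 60 required. Satisfied.
Quorum: 25% of 11,922 = 2,980.50, rounded up to 2,981; 2,987 present. Satisfied.
Vote: requires three-fifths of the votes cast (2,987 − 145 abstaining = 2,842); 3/5 of 2842 = 1705.20, rounded up to 1706, so 1,706 needed; 1,706 in favor. Satisfied.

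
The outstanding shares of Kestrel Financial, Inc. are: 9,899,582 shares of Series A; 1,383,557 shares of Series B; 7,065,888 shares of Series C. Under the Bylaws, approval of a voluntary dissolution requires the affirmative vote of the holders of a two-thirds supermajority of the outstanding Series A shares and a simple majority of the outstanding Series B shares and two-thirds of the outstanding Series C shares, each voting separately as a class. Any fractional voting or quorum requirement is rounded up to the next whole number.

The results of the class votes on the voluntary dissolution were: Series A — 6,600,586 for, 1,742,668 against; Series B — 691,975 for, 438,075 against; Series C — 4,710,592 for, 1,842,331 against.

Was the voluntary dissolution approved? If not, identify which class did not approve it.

Series A: 2/3 of 9899582 = 6599721.33, rounded up to 6599722; 6,599,722 required, 6,600,586 in favor — approved.
Series B: a majority of 1383557 is 691779; 691,779 required, 691,975 in favor — approved.
Series C: 2/3 of 7065888 = 4710592; 4,710,592 required, 4,710,592 in favor — approved.

Approved — every class gave the required vote.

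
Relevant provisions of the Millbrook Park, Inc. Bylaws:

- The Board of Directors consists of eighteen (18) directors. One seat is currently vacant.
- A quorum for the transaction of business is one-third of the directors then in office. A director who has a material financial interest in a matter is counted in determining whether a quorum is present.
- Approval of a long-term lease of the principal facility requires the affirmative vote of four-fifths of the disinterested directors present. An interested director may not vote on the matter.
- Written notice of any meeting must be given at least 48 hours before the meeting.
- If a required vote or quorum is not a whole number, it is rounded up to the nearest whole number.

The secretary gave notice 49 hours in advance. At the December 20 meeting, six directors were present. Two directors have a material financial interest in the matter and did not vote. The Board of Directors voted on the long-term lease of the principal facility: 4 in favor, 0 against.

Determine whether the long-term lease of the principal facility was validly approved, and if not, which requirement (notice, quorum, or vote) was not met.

Valid — all requirements satisfied.

Notice: 49 hours given; 48 required (49 ≥ 48). Satisfied.
Quorum: 6 present (interested directors count toward quorum); quorum is 6. Satisfied.
Vote: the long-term lease of the principal facility requires four-fifths of the disinterested directors present (6 − 2 = 4). 4/5 of 4 = 3.20, rounded up to 4, so 4 affirmative votes are needed; 4 voted in favor. Satisfied.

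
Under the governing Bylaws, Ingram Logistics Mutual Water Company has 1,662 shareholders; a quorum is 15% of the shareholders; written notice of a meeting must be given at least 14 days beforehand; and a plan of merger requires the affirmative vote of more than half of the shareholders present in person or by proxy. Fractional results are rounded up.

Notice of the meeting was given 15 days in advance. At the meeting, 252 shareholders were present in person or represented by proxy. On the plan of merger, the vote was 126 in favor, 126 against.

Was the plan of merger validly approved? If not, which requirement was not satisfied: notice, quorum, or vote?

Invalid — vote requirement not satisfied.

Notice: 15 days given; 14 required. Satisfied.
Quorum: 15% of 1,662 = 249.30, rounded up to 250; 252 present. Satisfied.
Vote: requires a majority of those present (252); a majority of 252 is 127, so 127 needed; 126 in favor. Not satisfied.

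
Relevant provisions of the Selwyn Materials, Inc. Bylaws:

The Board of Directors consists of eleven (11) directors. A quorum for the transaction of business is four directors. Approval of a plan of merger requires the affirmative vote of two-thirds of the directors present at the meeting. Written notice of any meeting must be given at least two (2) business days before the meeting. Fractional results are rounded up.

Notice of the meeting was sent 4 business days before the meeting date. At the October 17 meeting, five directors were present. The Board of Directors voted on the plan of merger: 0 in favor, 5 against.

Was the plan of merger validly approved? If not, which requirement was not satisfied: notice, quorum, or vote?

Invalid — vote requirement not satisfied.

Notice: 4 business days given; 2 required (4 ≥ 2). Satisfied.
Quorum: 5 present; quorum is 4. Satisfied.
Vote: the plan of merger requires two-thirds of the directors present (5). 2/3 of 5 = 3.33, rounded up to 4, so 4 affirmative votes are needed; 0 voted in favor. Not satisfied.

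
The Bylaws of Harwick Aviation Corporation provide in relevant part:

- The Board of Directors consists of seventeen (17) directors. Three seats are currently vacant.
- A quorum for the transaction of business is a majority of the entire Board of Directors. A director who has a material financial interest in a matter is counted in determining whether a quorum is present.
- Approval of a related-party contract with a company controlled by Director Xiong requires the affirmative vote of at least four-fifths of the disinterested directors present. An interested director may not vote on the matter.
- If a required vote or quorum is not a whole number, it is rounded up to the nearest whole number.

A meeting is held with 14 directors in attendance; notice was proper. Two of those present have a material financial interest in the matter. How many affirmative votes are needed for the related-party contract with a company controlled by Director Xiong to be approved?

10

The related-party contract with a company controlled by Director Xiong requires four-fifths of the disinterested directors present (14 − 2 = 12).
4/5 of 12 = 9.60, rounded up to 10.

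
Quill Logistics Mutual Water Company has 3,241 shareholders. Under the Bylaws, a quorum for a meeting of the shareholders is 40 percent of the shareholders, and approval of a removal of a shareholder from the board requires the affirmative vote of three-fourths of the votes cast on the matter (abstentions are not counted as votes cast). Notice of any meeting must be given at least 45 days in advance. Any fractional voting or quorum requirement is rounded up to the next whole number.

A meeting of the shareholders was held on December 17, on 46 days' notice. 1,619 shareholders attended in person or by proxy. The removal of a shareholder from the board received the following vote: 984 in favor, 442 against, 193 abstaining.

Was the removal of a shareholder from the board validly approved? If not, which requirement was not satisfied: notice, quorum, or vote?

Notice: 46 days given; 45 required. Satisfied.
Quorum: 40% of 3,241 = 1,296.40, rounded up to 1,297; 1,619 present. Satisfied.
Vote: requires three-fourths of the votes cast (1,619 − 193 abstaining = 1,426); 3/4 of 1426 = 1069.50, rounded up to 1070, so 1,070 needed; 984 in favor. Not satisfied.

Invalid — vote requirement not satisfied.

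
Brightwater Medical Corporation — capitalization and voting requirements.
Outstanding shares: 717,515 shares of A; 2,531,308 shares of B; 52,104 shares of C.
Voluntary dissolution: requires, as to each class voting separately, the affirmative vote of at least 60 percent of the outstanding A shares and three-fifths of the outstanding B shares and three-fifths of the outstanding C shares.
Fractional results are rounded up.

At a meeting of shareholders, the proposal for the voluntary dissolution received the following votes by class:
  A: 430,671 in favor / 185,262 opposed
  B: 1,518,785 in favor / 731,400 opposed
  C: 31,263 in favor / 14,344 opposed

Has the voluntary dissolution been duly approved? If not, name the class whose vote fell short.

Approved — every class gave the required vote.

A: 3/5 of 717515 = 430509; 430,509 required, 430,671 in favor — approved.
B: 3/5 of 2531308 = 1518784.80, rounded up to 1518785; 1,518,785 required, 1,518,785 in favor — approved.
C: 3/5 of 52104 = 31262.40, rounded up to 31263; 31,263 required, 31,263 in favor — approved.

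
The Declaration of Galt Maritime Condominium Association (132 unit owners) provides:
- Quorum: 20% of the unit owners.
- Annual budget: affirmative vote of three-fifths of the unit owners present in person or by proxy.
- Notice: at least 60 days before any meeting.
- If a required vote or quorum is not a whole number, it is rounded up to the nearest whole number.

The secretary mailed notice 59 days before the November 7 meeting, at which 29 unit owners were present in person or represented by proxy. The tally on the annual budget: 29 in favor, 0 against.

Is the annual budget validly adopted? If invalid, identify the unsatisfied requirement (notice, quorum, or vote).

Invalid — notice requirement not satisfied.

Notice: 59 days given; 60 required. Not satisfied.
Quorum: 20% of 132 = 26.40, rounded up to 27; 29 present. Satisfied.
Vote: requires three-fifths of those present (29); 3/5 of 29 = 17.40, rounded up to 18, so 18 needed; 29 in favor. Satisfied.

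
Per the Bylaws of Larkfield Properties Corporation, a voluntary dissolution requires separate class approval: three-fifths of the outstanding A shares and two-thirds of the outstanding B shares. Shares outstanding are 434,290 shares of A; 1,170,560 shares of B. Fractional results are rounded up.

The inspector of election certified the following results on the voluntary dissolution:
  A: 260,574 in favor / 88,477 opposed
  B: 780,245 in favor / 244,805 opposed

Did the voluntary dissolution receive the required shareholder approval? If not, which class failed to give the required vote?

Not approved — the B shares did not give the required vote.

A: 3/5 of 434290 = 260574; 260,574 required, 260,574 in favor — approved.
B: 2/3 of 1170560 = 780373.33, rounded up to 780374; 780,374 required, 780,245 in favor — not approved.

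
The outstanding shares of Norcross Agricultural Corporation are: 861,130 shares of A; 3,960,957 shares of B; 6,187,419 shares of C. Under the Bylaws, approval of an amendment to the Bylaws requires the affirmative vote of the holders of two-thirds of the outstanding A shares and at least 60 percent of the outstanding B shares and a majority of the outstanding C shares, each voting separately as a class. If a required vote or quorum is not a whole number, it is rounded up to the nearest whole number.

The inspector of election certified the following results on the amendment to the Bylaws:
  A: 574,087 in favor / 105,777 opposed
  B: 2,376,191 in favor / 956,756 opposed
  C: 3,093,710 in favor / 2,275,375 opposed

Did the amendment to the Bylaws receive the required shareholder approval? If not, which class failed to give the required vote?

Not approved — the B shares did not give the required vote.

A: 2/3 of 861130 = 574086.67, rounded up to 574087; 574,087 required, 574,087 in favor — approved.
B: 3/5 of 3960957 = 2376574.20, rounded up to 2376575; 2,376,575 required, 2,376,191 in favor — not approved.
C: a majority of 6187419 is 3093710; 3,093,710 required, 3,093,710 in favor — approved.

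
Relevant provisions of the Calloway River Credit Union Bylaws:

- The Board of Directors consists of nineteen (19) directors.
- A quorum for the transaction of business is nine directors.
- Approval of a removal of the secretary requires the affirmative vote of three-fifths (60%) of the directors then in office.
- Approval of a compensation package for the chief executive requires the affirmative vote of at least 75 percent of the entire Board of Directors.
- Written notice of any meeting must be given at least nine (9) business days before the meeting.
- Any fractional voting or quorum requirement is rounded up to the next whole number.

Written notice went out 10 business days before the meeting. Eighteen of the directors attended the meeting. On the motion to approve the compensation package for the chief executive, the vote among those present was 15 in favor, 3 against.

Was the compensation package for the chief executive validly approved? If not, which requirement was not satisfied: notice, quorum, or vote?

Notice: 10 business days given; 9 required (10 ≥ 9). Satisfied.
Quorum: 18 present; quorum is 9. Satisfied.
Vote: the compensation package for the chief executive requires three-fourths of the entire Board of Directors (19). 3/4 of 19 = 14.25, rounded up to 15, so 15 affirmative votes are needed; 15 voted in favor. Satisfied.

Valid — all requirements satisfied.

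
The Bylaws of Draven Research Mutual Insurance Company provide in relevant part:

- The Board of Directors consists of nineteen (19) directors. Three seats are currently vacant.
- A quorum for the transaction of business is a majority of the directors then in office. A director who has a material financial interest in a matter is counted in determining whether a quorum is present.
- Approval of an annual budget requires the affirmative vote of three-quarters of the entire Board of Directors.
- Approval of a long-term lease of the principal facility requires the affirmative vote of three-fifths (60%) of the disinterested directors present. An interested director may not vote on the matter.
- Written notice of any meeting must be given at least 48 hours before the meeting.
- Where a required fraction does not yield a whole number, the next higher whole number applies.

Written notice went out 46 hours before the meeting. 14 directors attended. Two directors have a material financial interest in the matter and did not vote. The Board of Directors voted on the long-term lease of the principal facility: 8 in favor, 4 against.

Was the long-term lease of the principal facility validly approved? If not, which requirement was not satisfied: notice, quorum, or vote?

Invalid — notice requirement not satisfied.

Notice: 46 hours given; 48 required (46 < 48). Not satisfied.
Quorum: 14 present (interested directors count toward quorum); quorum is 9. Satisfied.
Vote: the long-term lease of the principal facility requires three-fifths of the disinterested directors present (14 − 2 = 12). 3/5 of 12 = 7.20, rounded up to 8, so 8 affirmative votes are needed; 8 voted in favor. Satisfied.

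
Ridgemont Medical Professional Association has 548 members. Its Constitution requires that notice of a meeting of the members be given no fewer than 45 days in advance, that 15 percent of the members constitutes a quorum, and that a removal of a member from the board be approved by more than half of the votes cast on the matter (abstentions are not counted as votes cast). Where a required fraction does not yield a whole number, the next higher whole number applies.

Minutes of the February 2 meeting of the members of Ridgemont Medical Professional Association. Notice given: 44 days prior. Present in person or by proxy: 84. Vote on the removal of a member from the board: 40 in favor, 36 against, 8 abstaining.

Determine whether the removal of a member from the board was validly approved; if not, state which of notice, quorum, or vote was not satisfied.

Notice: 44 days given; 45 required. Not satisfied.
Quorum: 15% of 548 = 82.20, rounded up to 83; 84 present. Satisfied.
Vote: requires a majority of the votes cast (84 − 8 abstaining = 76); a majority of 76 is 39, so 39 needed; 40 in favor. Satisfied.

Invalid — notice requirement not satisfied.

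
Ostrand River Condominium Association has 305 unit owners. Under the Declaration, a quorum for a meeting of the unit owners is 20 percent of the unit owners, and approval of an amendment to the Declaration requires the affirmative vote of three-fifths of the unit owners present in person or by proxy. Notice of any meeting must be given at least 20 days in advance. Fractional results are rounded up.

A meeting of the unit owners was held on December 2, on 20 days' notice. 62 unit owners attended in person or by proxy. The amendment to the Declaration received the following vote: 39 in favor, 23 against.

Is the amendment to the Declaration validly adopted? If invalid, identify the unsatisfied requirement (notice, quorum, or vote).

Notice: 20 days given; 20 required. Satisfied.
Quorum: 20% of 305 = 61; 62 present. Satisfied.
Vote: requires three-fifths of those present (62); 3/5 of 62 = 37.20, rounded up to 38, so 38 needed; 39 in favor. Satisfied.

Valid — all requirements satisfied.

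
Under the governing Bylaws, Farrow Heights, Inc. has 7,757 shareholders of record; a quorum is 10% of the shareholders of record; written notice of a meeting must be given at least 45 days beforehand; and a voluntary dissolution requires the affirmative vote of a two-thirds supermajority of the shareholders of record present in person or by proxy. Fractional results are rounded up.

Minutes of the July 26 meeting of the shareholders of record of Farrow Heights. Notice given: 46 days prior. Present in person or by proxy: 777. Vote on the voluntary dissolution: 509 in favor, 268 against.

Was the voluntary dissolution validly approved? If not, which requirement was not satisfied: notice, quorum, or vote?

Notice: 46 days given; 45 required. Satisfied.
Quorum: 10% of 7,757 = 775.70, rounded up to 776; 777 present. Satisfied.
Vote: requires two-thirds of those present (777); 2/3 of 777 = 518, so 518 needed; 509 in favor. Not satisfied.

Invalid — vote requirement not satisfied.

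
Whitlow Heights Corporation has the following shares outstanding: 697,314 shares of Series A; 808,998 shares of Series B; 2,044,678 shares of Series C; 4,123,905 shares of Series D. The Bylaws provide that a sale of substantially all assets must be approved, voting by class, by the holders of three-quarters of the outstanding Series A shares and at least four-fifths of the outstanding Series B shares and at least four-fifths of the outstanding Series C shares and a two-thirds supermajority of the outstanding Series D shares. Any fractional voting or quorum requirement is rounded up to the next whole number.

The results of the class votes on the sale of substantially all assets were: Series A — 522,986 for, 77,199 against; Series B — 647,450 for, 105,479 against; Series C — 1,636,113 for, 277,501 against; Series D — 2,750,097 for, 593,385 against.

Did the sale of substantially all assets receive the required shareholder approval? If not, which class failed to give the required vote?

Series A: 3/4 of 697314 = 522985.50, rounded up to 522986; 522,986 required, 522,986 in favor — approved.
Series B: 4/5 of 808998 = 647198.40, rounded up to 647199; 647,199 required, 647,450 in favor — approved.
Series C: 4/5 of 2044678 = 1635742.40, rounded up to 1635743; 1,635,743 required, 1,636,113 in favor — approved.
Series D: 2/3 of 4123905 = 2749270; 2,749,270 required, 2,750,097 in favor — approved.

Approved — every class gave the required vote.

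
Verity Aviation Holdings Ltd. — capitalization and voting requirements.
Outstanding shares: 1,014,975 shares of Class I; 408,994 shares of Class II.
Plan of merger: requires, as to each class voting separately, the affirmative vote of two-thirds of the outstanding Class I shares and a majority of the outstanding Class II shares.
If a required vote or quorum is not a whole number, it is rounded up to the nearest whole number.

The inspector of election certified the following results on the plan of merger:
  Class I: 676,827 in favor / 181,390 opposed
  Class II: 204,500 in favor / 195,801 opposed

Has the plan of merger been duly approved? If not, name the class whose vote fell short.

Approved — every class gave the required vote.

Class I: 2/3 of 1014975 = 676650; 676,650 required, 676,827 in favor — approved.
Class II: a majority of 408994 is 204498; 204,498 required, 204,500 in favor — approved.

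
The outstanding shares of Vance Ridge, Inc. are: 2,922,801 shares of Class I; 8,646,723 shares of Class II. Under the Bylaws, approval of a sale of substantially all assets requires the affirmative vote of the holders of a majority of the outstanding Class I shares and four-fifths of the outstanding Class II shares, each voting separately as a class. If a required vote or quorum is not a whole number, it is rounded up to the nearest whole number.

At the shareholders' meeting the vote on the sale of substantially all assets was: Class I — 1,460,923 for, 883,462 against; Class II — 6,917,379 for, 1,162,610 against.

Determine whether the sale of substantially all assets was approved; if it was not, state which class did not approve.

Class I: a majority of 2922801 is 1461401; 1,461,401 required, 1,460,923 in favor — not approved.
Class II: 4/5 of 8646723 = 6917378.40, rounded up to 6917379; 6,917,379 required, 6,917,379 in favor — approved.

Not approved — the Class I shares did not give the required vote.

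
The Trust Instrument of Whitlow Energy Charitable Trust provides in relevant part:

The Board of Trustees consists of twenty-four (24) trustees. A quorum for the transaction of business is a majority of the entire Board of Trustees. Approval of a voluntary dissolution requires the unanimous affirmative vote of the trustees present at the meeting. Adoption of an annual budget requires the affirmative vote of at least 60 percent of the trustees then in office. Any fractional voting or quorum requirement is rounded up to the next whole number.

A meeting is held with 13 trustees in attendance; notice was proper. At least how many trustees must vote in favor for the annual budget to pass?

The annual budget requires three-fifths of the trustees then in office (24).
3/5 of 24 = 14.40, rounded up to 15.
(Only 13 can vote, so the annual budget cannot pass at this meeting, but the required vote is still 15.)

15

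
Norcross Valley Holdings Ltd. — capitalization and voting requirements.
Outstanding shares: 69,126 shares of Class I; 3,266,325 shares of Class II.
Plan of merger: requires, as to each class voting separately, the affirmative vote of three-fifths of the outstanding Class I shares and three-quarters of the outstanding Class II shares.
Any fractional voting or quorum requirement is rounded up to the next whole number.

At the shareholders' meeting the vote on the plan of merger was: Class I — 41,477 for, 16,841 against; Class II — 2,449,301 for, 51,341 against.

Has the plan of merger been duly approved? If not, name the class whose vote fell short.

Class I: 3/5 of 69126 = 41475.60, rounded up to 41476; 41,476 required, 41,477 in favor — approved.
Class II: 3/4 of 3266325 = 2449743.75, rounded up to 2449744; 2,449,744 required, 2,449,301 in favor — not approved.

Not approved — the Class II shares did not give the required vote.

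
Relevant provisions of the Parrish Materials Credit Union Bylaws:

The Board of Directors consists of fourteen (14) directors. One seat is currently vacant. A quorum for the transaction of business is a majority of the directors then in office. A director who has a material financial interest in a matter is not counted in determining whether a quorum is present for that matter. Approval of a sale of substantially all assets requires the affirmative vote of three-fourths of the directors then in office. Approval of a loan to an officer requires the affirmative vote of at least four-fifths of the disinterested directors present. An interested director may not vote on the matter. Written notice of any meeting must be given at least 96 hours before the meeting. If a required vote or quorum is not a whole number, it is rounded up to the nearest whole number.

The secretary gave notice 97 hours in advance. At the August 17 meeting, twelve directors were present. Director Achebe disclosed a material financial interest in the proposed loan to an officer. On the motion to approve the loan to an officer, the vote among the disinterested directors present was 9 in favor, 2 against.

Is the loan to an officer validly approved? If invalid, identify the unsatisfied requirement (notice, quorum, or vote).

Valid — all requirements satisfied.

Notice: 97 hours given; 96 required (97 ≥ 96). Satisfied.
Quorum: 12 present, but the 1 interested director does not count, leaving 11. Quorum is 7. Satisfied.
Vote: the loan to an officer requires four-fifths of the disinterested directors present (12 − 1 = 11). 4/5 of 11 = 8.80, rounded up to 9, so 9 affirmative votes are needed; 9 voted in favor. Satisfied.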